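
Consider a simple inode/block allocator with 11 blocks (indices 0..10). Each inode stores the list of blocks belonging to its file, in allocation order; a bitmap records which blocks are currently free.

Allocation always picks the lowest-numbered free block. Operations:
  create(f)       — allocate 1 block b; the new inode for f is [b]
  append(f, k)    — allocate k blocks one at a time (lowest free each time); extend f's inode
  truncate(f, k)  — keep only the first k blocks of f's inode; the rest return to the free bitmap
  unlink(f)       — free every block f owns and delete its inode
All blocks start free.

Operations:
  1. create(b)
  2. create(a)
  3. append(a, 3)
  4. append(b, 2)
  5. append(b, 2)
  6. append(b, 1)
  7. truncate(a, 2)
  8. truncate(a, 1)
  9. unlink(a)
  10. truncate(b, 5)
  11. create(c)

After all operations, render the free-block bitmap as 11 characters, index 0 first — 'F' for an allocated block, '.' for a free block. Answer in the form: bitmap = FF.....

after create(b) → b:[0]  free=[F..........]
after create(a) → a:[1], b:[0]  free=[FF.........]
after append(a, 3) → a:[1, 2, 3, 4], b:[0]  free=[FFFFF......]
after append(b, 2) → a:[1, 2, 3, 4], b:[0, 5, 6]  free=[FFFFFFF....]
after append(b, 2) → a:[1, 2, 3, 4], b:[0, 5, 6, 7, 8]  free=[FFFFFFFFF..]
after append(b, 1) → a:[1, 2, 3, 4], b:[0, 5, 6, 7, 8, 9]  free=[FFFFFFFFFF.]
after truncate(a, 2) → a:[1, 2], b:[0, 5, 6, 7, 8, 9]  free=[FFF..FFFFF.]
after truncate(a, 1) → a:[1], b:[0, 5, 6, 7, 8, 9]  free=[FF...FFFFF.]
after unlink(a) → b:[0, 5, 6, 7, 8, 9]  free=[F....FFFFF.]
after truncate(b, 5) → b:[0, 5, 6, 7, 8]  free=[F....FFFF..]
after create(c) → b:[0, 5, 6, 7, 8], c:[1]  free=[FF...FFFF..]

bitmap = FF...FFFF..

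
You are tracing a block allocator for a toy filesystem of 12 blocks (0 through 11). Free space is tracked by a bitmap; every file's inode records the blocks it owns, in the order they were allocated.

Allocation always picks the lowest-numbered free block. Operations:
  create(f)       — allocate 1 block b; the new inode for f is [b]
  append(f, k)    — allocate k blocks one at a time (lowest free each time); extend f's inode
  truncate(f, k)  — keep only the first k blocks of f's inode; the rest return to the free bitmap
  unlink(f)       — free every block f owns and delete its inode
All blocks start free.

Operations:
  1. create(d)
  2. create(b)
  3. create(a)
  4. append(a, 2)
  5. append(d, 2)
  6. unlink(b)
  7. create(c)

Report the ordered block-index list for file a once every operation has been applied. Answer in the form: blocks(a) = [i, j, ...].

  1. create(d)  ⇒  F...........  {d→[0]}
  2. create(b)  ⇒  FF..........  {b→[1]; d→[0]}
  3. create(a)  ⇒  FFF.........  {a→[2]; b→[1]; d→[0]}
  4. append(a, 2)  ⇒  FFFFF.......  {a→[2, 3, 4]; b→[1]; d→[0]}
  5. append(d, 2)  ⇒  FFFFFFF.....  {a→[2, 3, 4]; b→[1]; d→[0, 5, 6]}
  6. unlink(b)  ⇒  F.FFFFF.....  {a→[2, 3, 4]; d→[0, 5, 6]}
  7. create(c)  ⇒  FFFFFFF.....  {a→[2, 3, 4]; c→[1]; d→[0, 5, 6]}

blocks(a) = [2, 3, 4]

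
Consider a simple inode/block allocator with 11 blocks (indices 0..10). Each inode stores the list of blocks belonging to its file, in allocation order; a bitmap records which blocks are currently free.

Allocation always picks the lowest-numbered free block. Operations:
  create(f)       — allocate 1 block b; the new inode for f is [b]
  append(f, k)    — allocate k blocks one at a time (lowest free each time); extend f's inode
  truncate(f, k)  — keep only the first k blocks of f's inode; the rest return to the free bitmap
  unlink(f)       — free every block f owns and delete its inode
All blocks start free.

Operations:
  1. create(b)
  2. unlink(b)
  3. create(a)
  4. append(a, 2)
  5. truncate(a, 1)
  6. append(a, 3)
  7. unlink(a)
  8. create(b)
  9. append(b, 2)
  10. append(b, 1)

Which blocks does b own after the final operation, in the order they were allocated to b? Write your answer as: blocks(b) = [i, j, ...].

blocks(b) = [0, 1, 2, 3]

after create(b) → b:[0]  free=[F..........]
after unlink(b) →   free=[...........]
after create(a) → a:[0]  free=[F..........]
after append(a, 2) → a:[0, 1, 2]  free=[FFF........]
after truncate(a, 1) → a:[0]  free=[F..........]
after append(a, 3) → a:[0, 1, 2, 3]  free=[FFFF.......]
after unlink(a) →   free=[...........]
after create(b) → b:[0]  free=[F..........]
after append(b, 2) → b:[0, 1, 2]  free=[FFF........]
after append(b, 1) → b:[0, 1, 2, 3]  free=[FFFF.......]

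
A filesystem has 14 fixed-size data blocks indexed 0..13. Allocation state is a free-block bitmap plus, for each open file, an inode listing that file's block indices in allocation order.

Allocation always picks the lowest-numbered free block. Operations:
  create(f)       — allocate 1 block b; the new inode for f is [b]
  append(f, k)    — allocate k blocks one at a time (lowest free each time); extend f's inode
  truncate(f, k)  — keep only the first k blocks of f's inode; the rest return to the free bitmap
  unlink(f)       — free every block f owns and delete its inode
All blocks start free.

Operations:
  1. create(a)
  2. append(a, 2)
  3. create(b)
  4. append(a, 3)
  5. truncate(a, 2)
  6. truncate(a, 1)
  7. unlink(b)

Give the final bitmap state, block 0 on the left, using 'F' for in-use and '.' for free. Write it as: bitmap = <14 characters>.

create(a): bitmap=F............. | a=[0]
append(a, 2): bitmap=FFF........... | a=[0, 1, 2]
create(b): bitmap=FFFF.......... | a=[0, 1, 2] b=[3]
append(a, 3): bitmap=FFFFFFF....... | a=[0, 1, 2, 4, 5, 6] b=[3]
truncate(a, 2): bitmap=FF.F.......... | a=[0, 1] b=[3]
truncate(a, 1): bitmap=F..F.......... | a=[0] b=[3]
unlink(b): bitmap=F............. | a=[0]

bitmap = F.............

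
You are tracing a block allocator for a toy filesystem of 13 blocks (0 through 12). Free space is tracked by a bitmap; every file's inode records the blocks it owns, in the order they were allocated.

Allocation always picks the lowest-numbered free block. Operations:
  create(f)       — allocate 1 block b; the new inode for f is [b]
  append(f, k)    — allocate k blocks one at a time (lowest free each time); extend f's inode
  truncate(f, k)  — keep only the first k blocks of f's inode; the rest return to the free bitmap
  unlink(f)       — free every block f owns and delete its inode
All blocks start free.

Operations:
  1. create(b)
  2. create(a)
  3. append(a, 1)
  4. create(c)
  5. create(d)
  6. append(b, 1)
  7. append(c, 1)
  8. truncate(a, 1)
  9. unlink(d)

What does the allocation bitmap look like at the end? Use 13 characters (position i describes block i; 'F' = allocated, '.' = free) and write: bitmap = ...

create(b): bitmap=F............ | b=[0]
create(a): bitmap=FF........... | a=[1] b=[0]
append(a, 1): bitmap=FFF.......... | a=[1, 2] b=[0]
create(c): bitmap=FFFF......... | a=[1, 2] b=[0] c=[3]
create(d): bitmap=FFFFF........ | a=[1, 2] b=[0] c=[3] d=[4]
append(b, 1): bitmap=FFFFFF....... | a=[1, 2] b=[0, 5] c=[3] d=[4]
append(c, 1): bitmap=FFFFFFF...... | a=[1, 2] b=[0, 5] c=[3, 6] d=[4]
truncate(a, 1): bitmap=FF.FFFF...... | a=[1] b=[0, 5] c=[3, 6] d=[4]
unlink(d): bitmap=FF.F.FF...... | a=[1] b=[0, 5] c=[3, 6]

bitmap = FF.F.FF......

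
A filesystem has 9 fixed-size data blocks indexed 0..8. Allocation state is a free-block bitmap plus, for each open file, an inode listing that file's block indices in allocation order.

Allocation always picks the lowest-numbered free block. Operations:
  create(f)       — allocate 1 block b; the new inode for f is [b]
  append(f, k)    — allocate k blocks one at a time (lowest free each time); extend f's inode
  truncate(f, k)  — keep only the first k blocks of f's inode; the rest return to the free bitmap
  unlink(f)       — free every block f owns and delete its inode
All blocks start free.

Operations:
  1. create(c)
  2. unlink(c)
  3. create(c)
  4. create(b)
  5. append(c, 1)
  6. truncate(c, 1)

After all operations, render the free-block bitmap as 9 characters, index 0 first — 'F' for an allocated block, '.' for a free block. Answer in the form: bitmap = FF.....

bitmap = FF.......

after create(c) → c:[0]  free=[F........]
after unlink(c) →   free=[.........]
after create(c) → c:[0]  free=[F........]
after create(b) → b:[1], c:[0]  free=[FF.......]
after append(c, 1) → b:[1], c:[0, 2]  free=[FFF......]
after truncate(c, 1) → b:[1], c:[0]  free=[FF.......]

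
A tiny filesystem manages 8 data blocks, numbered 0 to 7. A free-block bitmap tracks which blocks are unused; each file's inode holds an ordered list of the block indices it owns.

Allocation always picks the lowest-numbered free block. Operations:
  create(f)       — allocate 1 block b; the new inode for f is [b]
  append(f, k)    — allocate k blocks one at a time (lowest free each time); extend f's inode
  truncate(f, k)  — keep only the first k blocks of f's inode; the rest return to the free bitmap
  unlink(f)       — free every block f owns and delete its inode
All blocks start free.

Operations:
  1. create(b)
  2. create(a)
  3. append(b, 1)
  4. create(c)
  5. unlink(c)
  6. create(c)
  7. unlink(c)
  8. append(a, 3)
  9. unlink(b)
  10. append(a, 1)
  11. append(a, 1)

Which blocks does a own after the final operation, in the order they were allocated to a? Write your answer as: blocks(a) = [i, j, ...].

create(b): bitmap=F....... | b=[0]
create(a): bitmap=FF...... | a=[1] b=[0]
append(b, 1): bitmap=FFF..... | a=[1] b=[0, 2]
create(c): bitmap=FFFF.... | a=[1] b=[0, 2] c=[3]
unlink(c): bitmap=FFF..... | a=[1] b=[0, 2]
create(c): bitmap=FFFF.... | a=[1] b=[0, 2] c=[3]
unlink(c): bitmap=FFF..... | a=[1] b=[0, 2]
append(a, 3): bitmap=FFFFFF.. | a=[1, 3, 4, 5] b=[0, 2]
unlink(b): bitmap=.F.FFF.. | a=[1, 3, 4, 5]
append(a, 1): bitmap=FF.FFF.. | a=[1, 3, 4, 5, 0]
append(a, 1): bitmap=FFFFFF.. | a=[1, 3, 4, 5, 0, 2]

blocks(a) = [1, 3, 4, 5, 0, 2]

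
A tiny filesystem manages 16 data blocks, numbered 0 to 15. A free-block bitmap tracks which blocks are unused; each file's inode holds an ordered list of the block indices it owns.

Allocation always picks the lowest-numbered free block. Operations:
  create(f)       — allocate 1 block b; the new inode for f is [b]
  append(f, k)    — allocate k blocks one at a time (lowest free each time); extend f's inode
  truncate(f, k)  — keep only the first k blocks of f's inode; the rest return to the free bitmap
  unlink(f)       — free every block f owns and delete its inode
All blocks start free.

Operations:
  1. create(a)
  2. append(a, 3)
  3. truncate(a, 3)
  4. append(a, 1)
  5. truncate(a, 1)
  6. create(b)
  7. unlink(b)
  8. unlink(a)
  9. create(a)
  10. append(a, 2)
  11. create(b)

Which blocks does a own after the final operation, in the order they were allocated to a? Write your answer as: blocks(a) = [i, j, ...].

blocks(a) = [0, 1, 2]

[1] create(a) — a=0 (map F...............)
[2] append(a, 3) — a=0,1,2,3 (map FFFF............)
[3] truncate(a, 3) — a=0,1,2 (map FFF.............)
[4] append(a, 1) — a=0,1,2,3 (map FFFF............)
[5] truncate(a, 1) — a=0 (map F...............)
[6] create(b) — a=0 b=1 (map FF..............)
[7] unlink(b) — a=0 (map F...............)
[8] unlink(a) —  (map ................)
[9] create(a) — a=0 (map F...............)
[10] append(a, 2) — a=0,1,2 (map FFF.............)
[11] create(b) — a=0,1,2 b=3 (map FFFF............)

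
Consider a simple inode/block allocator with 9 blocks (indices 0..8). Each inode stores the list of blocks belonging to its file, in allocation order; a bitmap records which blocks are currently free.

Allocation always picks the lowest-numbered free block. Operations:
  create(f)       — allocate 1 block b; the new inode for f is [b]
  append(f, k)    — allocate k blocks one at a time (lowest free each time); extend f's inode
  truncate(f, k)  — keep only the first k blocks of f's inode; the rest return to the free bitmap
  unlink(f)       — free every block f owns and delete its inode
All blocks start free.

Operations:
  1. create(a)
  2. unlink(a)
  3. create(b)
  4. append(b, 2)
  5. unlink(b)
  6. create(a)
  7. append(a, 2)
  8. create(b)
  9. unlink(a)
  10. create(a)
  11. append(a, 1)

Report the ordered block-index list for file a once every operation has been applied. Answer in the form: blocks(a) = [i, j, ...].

blocks(a) = [0, 1]

  1. create(a)  ⇒  F........  {a→[0]}
  2. unlink(a)  ⇒  .........  {}
  3. create(b)  ⇒  F........  {b→[0]}
  4. append(b, 2)  ⇒  FFF......  {b→[0, 1, 2]}
  5. unlink(b)  ⇒  .........  {}
  6. create(a)  ⇒  F........  {a→[0]}
  7. append(a, 2)  ⇒  FFF......  {a→[0, 1, 2]}
  8. create(b)  ⇒  FFFF.....  {a→[0, 1, 2]; b→[3]}
  9. unlink(a)  ⇒  ...F.....  {b→[3]}
  10. create(a)  ⇒  F..F.....  {a→[0]; b→[3]}
  11. append(a, 1)  ⇒  FF.F.....  {a→[0, 1]; b→[3]}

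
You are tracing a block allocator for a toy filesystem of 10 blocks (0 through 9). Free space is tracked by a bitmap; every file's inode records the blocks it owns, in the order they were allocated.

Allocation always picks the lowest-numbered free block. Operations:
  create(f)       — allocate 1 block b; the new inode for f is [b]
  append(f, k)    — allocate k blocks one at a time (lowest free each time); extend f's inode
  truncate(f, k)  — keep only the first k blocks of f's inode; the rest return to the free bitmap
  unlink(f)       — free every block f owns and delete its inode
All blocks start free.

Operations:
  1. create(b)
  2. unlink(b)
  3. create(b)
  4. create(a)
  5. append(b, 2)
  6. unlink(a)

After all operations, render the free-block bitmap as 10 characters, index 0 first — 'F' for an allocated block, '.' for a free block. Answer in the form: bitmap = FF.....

bitmap = F.FF......

[1] create(b) — b=0 (map F.........)
[2] unlink(b) —  (map ..........)
[3] create(b) — b=0 (map F.........)
[4] create(a) — a=1 b=0 (map FF........)
[5] append(b, 2) — a=1 b=0,2,3 (map FFFF......)
[6] unlink(a) — b=0,2,3 (map F.FF......)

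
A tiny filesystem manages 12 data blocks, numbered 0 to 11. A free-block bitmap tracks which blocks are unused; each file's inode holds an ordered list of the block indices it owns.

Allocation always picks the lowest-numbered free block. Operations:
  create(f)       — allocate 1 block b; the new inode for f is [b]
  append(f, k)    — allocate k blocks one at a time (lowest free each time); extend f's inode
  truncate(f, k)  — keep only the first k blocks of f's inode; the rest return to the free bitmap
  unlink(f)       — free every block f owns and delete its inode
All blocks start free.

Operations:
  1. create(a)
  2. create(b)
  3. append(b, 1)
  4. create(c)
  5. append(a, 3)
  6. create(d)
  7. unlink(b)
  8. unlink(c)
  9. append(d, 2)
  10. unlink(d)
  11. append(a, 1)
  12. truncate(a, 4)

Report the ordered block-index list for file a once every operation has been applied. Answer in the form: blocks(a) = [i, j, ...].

blocks(a) = [0, 4, 5, 6]

[1] create(a) — a=0 (map F...........)
[2] create(b) — a=0 b=1 (map FF..........)
[3] append(b, 1) — a=0 b=1,2 (map FFF.........)
[4] create(c) — a=0 b=1,2 c=3 (map FFFF........)
[5] append(a, 3) — a=0,4,5,6 b=1,2 c=3 (map FFFFFFF.....)
[6] create(d) — a=0,4,5,6 b=1,2 c=3 d=7 (map FFFFFFFF....)
[7] unlink(b) — a=0,4,5,6 c=3 d=7 (map F..FFFFF....)
[8] unlink(c) — a=0,4,5,6 d=7 (map F...FFFF....)
[9] append(d, 2) — a=0,4,5,6 d=7,1,2 (map FFF.FFFF....)
[10] unlink(d) — a=0,4,5,6 (map F...FFF.....)
[11] append(a, 1) — a=0,4,5,6,1 (map FF..FFF.....)
[12] truncate(a, 4) — a=0,4,5,6 (map F...FFF.....)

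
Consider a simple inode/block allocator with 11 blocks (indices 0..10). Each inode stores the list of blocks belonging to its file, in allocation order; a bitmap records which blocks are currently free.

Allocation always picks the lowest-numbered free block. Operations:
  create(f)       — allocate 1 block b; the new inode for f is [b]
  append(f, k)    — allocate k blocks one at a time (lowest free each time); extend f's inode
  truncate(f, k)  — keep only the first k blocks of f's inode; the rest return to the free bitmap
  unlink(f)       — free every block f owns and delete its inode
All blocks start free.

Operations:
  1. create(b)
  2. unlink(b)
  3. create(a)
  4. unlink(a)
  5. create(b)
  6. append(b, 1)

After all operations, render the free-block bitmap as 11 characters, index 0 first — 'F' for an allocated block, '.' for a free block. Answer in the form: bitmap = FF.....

create(b): bitmap=F.......... | b=[0]
unlink(b): bitmap=........... | 
create(a): bitmap=F.......... | a=[0]
unlink(a): bitmap=........... | 
create(b): bitmap=F.......... | b=[0]
append(b, 1): bitmap=FF......... | b=[0, 1]

bitmap = FF.........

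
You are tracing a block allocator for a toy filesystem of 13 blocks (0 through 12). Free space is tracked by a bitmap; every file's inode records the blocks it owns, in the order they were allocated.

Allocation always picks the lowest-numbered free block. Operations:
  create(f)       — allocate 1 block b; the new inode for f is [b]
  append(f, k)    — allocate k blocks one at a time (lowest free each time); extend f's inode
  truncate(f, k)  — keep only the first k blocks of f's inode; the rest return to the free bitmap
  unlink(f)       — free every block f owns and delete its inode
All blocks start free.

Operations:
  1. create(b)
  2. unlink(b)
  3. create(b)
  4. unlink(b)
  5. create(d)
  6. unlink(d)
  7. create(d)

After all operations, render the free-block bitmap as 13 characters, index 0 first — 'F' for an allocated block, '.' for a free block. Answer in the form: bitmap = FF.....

bitmap = F............

after create(b) → b:[0]  free=[F............]
after unlink(b) →   free=[.............]
after create(b) → b:[0]  free=[F............]
after unlink(b) →   free=[.............]
after create(d) → d:[0]  free=[F............]
after unlink(d) →   free=[.............]
after create(d) → d:[0]  free=[F............]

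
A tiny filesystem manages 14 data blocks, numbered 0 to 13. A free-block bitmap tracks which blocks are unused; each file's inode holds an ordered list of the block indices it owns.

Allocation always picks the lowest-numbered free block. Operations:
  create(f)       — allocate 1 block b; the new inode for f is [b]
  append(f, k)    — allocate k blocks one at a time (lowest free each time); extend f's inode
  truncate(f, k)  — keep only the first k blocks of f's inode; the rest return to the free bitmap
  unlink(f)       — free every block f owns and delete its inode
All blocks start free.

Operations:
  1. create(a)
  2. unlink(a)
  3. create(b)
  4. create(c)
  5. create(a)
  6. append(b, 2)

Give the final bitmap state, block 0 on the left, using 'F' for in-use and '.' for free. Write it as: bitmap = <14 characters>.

create(a): bitmap=F............. | a=[0]
unlink(a): bitmap=.............. | 
create(b): bitmap=F............. | b=[0]
create(c): bitmap=FF............ | b=[0] c=[1]
create(a): bitmap=FFF........... | a=[2] b=[0] c=[1]
append(b, 2): bitmap=FFFFF......... | a=[2] b=[0, 3, 4] c=[1]

bitmap = FFFFF.........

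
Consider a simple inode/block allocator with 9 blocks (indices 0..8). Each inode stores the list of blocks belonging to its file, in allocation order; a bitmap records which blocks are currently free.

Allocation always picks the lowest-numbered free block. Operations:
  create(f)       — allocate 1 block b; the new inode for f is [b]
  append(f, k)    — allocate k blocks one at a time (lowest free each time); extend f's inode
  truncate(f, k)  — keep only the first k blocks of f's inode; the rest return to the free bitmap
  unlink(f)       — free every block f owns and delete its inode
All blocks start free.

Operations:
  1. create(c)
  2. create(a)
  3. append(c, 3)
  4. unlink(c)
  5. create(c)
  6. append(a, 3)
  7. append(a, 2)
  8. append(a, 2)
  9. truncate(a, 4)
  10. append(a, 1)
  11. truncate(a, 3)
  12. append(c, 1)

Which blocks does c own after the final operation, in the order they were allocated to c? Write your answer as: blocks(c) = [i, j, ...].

[1] create(c) — c=0 (map F........)
[2] create(a) — a=1 c=0 (map FF.......)
[3] append(c, 3) — a=1 c=0,2,3,4 (map FFFFF....)
[4] unlink(c) — a=1 (map .F.......)
[5] create(c) — a=1 c=0 (map FF.......)
[6] append(a, 3) — a=1,2,3,4 c=0 (map FFFFF....)
[7] append(a, 2) — a=1,2,3,4,5,6 c=0 (map FFFFFFF..)
[8] append(a, 2) — a=1,2,3,4,5,6,7,8 c=0 (map FFFFFFFFF)
[9] truncate(a, 4) — a=1,2,3,4 c=0 (map FFFFF....)
[10] append(a, 1) — a=1,2,3,4,5 c=0 (map FFFFFF...)
[11] truncate(a, 3) — a=1,2,3 c=0 (map FFFF.....)
[12] append(c, 1) — a=1,2,3 c=0,4 (map FFFFF....)

blocks(c) = [0, 4]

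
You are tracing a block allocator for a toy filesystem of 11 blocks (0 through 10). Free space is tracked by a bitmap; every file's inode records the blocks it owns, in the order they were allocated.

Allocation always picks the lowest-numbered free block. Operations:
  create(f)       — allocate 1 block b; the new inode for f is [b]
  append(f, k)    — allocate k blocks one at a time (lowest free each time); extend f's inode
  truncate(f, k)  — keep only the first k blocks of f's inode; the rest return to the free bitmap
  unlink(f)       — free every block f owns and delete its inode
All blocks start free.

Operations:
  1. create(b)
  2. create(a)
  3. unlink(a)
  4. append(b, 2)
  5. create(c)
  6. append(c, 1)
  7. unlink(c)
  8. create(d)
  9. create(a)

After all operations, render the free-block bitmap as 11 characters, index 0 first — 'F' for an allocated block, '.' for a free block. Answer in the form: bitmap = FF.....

bitmap = FFFFF......

after create(b) → b:[0]  free=[F..........]
after create(a) → a:[1], b:[0]  free=[FF.........]
after unlink(a) → b:[0]  free=[F..........]
after append(b, 2) → b:[0, 1, 2]  free=[FFF........]
after create(c) → b:[0, 1, 2], c:[3]  free=[FFFF.......]
after append(c, 1) → b:[0, 1, 2], c:[3, 4]  free=[FFFFF......]
after unlink(c) → b:[0, 1, 2]  free=[FFF........]
after create(d) → b:[0, 1, 2], d:[3]  free=[FFFF.......]
after create(a) → a:[4], b:[0, 1, 2], d:[3]  free=[FFFFF......]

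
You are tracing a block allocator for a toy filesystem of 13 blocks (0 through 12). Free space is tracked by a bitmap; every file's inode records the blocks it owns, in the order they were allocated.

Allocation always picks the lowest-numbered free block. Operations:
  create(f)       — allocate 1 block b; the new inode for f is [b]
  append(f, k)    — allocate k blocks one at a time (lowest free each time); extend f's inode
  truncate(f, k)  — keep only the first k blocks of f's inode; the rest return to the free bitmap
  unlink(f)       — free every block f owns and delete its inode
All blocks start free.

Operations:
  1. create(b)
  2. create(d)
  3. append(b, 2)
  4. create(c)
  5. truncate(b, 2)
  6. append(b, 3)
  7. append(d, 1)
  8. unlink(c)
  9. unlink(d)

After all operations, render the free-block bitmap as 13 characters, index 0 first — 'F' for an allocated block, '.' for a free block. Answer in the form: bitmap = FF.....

bitmap = F.FF.FF......

[1] create(b) — b=0 (map F............)
[2] create(d) — b=0 d=1 (map FF...........)
[3] append(b, 2) — b=0,2,3 d=1 (map FFFF.........)
[4] create(c) — b=0,2,3 c=4 d=1 (map FFFFF........)
[5] truncate(b, 2) — b=0,2 c=4 d=1 (map FFF.F........)
[6] append(b, 3) — b=0,2,3,5,6 c=4 d=1 (map FFFFFFF......)
[7] append(d, 1) — b=0,2,3,5,6 c=4 d=1,7 (map FFFFFFFF.....)
[8] unlink(c) — b=0,2,3,5,6 d=1,7 (map FFFF.FFF.....)
[9] unlink(d) — b=0,2,3,5,6 (map F.FF.FF......)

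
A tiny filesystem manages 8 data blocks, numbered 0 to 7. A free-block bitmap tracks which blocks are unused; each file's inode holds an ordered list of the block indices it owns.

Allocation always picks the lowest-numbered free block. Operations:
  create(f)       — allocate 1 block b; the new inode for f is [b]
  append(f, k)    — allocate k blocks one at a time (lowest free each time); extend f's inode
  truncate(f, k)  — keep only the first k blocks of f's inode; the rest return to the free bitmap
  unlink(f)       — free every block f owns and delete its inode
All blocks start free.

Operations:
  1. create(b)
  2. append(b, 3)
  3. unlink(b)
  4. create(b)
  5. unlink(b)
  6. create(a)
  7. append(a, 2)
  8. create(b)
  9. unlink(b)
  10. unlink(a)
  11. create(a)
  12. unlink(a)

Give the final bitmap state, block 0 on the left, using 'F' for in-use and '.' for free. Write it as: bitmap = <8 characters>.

[1] create(b) — b=0 (map F.......)
[2] append(b, 3) — b=0,1,2,3 (map FFFF....)
[3] unlink(b) —  (map ........)
[4] create(b) — b=0 (map F.......)
[5] unlink(b) —  (map ........)
[6] create(a) — a=0 (map F.......)
[7] append(a, 2) — a=0,1,2 (map FFF.....)
[8] create(b) — a=0,1,2 b=3 (map FFFF....)
[9] unlink(b) — a=0,1,2 (map FFF.....)
[10] unlink(a) —  (map ........)
[11] create(a) — a=0 (map F.......)
[12] unlink(a) —  (map ........)

bitmap = ........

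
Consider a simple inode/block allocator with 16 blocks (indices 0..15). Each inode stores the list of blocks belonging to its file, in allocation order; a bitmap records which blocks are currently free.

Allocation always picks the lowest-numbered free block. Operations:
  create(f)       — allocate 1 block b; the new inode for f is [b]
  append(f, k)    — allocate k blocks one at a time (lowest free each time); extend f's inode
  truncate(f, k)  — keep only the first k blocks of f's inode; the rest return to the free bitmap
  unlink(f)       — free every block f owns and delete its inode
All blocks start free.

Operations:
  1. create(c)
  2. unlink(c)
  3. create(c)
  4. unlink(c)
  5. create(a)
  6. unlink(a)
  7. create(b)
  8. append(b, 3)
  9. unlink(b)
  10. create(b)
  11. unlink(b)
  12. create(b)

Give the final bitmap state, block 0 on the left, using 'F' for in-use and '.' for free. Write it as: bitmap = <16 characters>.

bitmap = F...............

[1] create(c) — c=0 (map F...............)
[2] unlink(c) —  (map ................)
[3] create(c) — c=0 (map F...............)
[4] unlink(c) —  (map ................)
[5] create(a) — a=0 (map F...............)
[6] unlink(a) —  (map ................)
[7] create(b) — b=0 (map F...............)
[8] append(b, 3) — b=0,1,2,3 (map FFFF............)
[9] unlink(b) —  (map ................)
[10] create(b) — b=0 (map F...............)
[11] unlink(b) —  (map ................)
[12] create(b) — b=0 (map F...............)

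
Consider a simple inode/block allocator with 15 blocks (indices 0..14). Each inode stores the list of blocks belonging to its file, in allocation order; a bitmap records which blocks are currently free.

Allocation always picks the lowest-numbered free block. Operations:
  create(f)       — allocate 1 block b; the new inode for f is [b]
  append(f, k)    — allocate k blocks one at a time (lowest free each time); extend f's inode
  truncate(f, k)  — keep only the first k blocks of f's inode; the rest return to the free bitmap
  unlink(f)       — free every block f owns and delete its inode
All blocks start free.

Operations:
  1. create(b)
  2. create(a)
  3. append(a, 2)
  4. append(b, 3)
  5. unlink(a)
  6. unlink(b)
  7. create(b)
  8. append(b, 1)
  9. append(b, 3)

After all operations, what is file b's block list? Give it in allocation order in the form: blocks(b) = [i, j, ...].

  1. create(b)  ⇒  F..............  {b→[0]}
  2. create(a)  ⇒  FF.............  {a→[1]; b→[0]}
  3. append(a, 2)  ⇒  FFFF...........  {a→[1, 2, 3]; b→[0]}
  4. append(b, 3)  ⇒  FFFFFFF........  {a→[1, 2, 3]; b→[0, 4, 5, 6]}
  5. unlink(a)  ⇒  F...FFF........  {b→[0, 4, 5, 6]}
  6. unlink(b)  ⇒  ...............  {}
  7. create(b)  ⇒  F..............  {b→[0]}
  8. append(b, 1)  ⇒  FF.............  {b→[0, 1]}
  9. append(b, 3)  ⇒  FFFFF..........  {b→[0, 1, 2, 3, 4]}

blocks(b) = [0, 1, 2, 3, 4]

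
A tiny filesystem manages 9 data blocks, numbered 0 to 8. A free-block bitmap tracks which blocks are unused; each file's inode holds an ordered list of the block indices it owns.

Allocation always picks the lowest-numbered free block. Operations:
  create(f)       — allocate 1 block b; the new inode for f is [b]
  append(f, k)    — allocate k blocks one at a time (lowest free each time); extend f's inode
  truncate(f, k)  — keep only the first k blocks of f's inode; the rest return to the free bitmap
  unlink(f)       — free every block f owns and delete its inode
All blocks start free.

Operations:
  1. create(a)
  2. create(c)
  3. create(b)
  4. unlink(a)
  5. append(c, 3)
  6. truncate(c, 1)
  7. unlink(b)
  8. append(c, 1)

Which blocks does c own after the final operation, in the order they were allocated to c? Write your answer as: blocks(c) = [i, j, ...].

create(a): bitmap=F........ | a=[0]
create(c): bitmap=FF....... | a=[0] c=[1]
create(b): bitmap=FFF...... | a=[0] b=[2] c=[1]
unlink(a): bitmap=.FF...... | b=[2] c=[1]
append(c, 3): bitmap=FFFFF.... | b=[2] c=[1, 0, 3, 4]
truncate(c, 1): bitmap=.FF...... | b=[2] c=[1]
unlink(b): bitmap=.F....... | c=[1]
append(c, 1): bitmap=FF....... | c=[1, 0]

blocks(c) = [1, 0]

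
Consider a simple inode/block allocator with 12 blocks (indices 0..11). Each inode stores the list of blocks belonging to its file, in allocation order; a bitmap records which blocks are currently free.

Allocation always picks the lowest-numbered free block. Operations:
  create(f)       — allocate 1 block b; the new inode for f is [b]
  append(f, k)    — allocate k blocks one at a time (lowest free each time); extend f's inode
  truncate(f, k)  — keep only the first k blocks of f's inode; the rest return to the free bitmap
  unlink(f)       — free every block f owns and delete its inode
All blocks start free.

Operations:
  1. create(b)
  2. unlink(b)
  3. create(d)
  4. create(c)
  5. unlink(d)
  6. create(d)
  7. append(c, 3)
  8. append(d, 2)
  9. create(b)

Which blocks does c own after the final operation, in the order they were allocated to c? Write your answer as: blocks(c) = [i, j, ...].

blocks(c) = [1, 2, 3, 4]

  1. create(b)  ⇒  F...........  {b→[0]}
  2. unlink(b)  ⇒  ............  {}
  3. create(d)  ⇒  F...........  {d→[0]}
  4. create(c)  ⇒  FF..........  {c→[1]; d→[0]}
  5. unlink(d)  ⇒  .F..........  {c→[1]}
  6. create(d)  ⇒  FF..........  {c→[1]; d→[0]}
  7. append(c, 3)  ⇒  FFFFF.......  {c→[1, 2, 3, 4]; d→[0]}
  8. append(d, 2)  ⇒  FFFFFFF.....  {c→[1, 2, 3, 4]; d→[0, 5, 6]}
  9. create(b)  ⇒  FFFFFFFF....  {b→[7]; c→[1, 2, 3, 4]; d→[0, 5, 6]}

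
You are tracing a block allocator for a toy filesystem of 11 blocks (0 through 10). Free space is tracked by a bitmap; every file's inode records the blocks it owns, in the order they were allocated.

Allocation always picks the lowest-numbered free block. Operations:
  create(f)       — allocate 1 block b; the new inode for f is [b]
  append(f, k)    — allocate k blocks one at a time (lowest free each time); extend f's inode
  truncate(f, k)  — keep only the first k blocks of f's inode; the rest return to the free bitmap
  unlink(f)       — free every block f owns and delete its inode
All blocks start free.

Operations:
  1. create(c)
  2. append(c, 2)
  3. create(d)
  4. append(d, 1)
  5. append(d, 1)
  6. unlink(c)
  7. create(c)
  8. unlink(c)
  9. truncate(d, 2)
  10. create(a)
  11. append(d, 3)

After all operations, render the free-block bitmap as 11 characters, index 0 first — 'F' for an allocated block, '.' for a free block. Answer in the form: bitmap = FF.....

  1. create(c)  ⇒  F..........  {c→[0]}
  2. append(c, 2)  ⇒  FFF........  {c→[0, 1, 2]}
  3. create(d)  ⇒  FFFF.......  {c→[0, 1, 2]; d→[3]}
  4. append(d, 1)  ⇒  FFFFF......  {c→[0, 1, 2]; d→[3, 4]}
  5. append(d, 1)  ⇒  FFFFFF.....  {c→[0, 1, 2]; d→[3, 4, 5]}
  6. unlink(c)  ⇒  ...FFF.....  {d→[3, 4, 5]}
  7. create(c)  ⇒  F..FFF.....  {c→[0]; d→[3, 4, 5]}
  8. unlink(c)  ⇒  ...FFF.....  {d→[3, 4, 5]}
  9. truncate(d, 2)  ⇒  ...FF......  {d→[3, 4]}
  10. create(a)  ⇒  F..FF......  {a→[0]; d→[3, 4]}
  11. append(d, 3)  ⇒  FFFFFF.....  {a→[0]; d→[3, 4, 1, 2, 5]}

bitmap = FFFFFF.....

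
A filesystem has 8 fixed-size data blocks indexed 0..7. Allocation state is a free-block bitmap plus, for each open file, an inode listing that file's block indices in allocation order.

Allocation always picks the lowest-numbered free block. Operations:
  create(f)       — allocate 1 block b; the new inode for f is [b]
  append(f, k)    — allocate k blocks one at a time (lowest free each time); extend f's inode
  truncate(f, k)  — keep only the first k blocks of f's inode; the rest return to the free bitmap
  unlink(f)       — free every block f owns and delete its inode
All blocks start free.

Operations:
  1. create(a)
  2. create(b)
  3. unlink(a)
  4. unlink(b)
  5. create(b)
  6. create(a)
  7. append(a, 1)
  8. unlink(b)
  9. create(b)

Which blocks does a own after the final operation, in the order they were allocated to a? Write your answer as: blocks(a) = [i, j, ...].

after create(a) → a:[0]  free=[F.......]
after create(b) → a:[0], b:[1]  free=[FF......]
after unlink(a) → b:[1]  free=[.F......]
after unlink(b) →   free=[........]
after create(b) → b:[0]  free=[F.......]
after create(a) → a:[1], b:[0]  free=[FF......]
after append(a, 1) → a:[1, 2], b:[0]  free=[FFF.....]
after unlink(b) → a:[1, 2]  free=[.FF.....]
after create(b) → a:[1, 2], b:[0]  free=[FFF.....]

blocks(a) = [1, 2]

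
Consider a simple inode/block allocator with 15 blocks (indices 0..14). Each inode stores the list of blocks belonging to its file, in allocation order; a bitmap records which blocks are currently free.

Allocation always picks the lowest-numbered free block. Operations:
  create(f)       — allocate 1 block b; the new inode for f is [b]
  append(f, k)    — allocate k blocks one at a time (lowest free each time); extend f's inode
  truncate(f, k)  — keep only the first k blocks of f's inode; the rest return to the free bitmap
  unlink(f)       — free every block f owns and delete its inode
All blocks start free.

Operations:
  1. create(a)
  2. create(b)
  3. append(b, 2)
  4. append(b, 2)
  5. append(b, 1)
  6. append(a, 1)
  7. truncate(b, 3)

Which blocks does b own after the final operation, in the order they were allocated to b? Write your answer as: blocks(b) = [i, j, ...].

  1. create(a)  ⇒  F..............  {a→[0]}
  2. create(b)  ⇒  FF.............  {a→[0]; b→[1]}
  3. append(b, 2)  ⇒  FFFF...........  {a→[0]; b→[1, 2, 3]}
  4. append(b, 2)  ⇒  FFFFFF.........  {a→[0]; b→[1, 2, 3, 4, 5]}
  5. append(b, 1)  ⇒  FFFFFFF........  {a→[0]; b→[1, 2, 3, 4, 5, 6]}
  6. append(a, 1)  ⇒  FFFFFFFF.......  {a→[0, 7]; b→[1, 2, 3, 4, 5, 6]}
  7. truncate(b, 3)  ⇒  FFFF...F.......  {a→[0, 7]; b→[1, 2, 3]}

blocks(b) = [1, 2, 3]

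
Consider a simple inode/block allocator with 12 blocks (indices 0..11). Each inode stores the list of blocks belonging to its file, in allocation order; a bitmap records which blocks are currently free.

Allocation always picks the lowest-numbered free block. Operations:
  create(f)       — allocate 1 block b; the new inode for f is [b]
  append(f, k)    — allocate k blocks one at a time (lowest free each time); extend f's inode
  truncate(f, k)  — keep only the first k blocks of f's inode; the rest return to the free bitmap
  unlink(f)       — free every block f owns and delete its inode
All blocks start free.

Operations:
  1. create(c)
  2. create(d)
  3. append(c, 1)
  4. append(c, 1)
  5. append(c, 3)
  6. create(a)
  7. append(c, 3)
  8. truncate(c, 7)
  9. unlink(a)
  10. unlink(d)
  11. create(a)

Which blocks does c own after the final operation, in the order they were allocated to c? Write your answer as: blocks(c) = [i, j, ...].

blocks(c) = [0, 2, 3, 4, 5, 6, 8]

[1] create(c) — c=0 (map F...........)
[2] create(d) — c=0 d=1 (map FF..........)
[3] append(c, 1) — c=0,2 d=1 (map FFF.........)
[4] append(c, 1) — c=0,2,3 d=1 (map FFFF........)
[5] append(c, 3) — c=0,2,3,4,5,6 d=1 (map FFFFFFF.....)
[6] create(a) — a=7 c=0,2,3,4,5,6 d=1 (map FFFFFFFF....)
[7] append(c, 3) — a=7 c=0,2,3,4,5,6,8,9,10 d=1 (map FFFFFFFFFFF.)
[8] truncate(c, 7) — a=7 c=0,2,3,4,5,6,8 d=1 (map FFFFFFFFF...)
[9] unlink(a) — c=0,2,3,4,5,6,8 d=1 (map FFFFFFF.F...)
[10] unlink(d) — c=0,2,3,4,5,6,8 (map F.FFFFF.F...)
[11] create(a) — a=1 c=0,2,3,4,5,6,8 (map FFFFFFF.F...)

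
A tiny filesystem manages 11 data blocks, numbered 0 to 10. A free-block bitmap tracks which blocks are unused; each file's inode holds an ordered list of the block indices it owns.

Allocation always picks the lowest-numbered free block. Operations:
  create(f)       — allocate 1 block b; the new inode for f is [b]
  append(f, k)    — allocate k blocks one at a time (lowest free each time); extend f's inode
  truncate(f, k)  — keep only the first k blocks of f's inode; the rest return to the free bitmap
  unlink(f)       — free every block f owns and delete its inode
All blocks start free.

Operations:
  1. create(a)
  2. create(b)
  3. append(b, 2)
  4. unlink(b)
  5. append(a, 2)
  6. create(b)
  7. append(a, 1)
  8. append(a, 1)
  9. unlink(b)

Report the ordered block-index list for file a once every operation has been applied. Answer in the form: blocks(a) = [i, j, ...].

blocks(a) = [0, 1, 2, 4, 5]

after create(a) → a:[0]  free=[F..........]
after create(b) → a:[0], b:[1]  free=[FF.........]
after append(b, 2) → a:[0], b:[1, 2, 3]  free=[FFFF.......]
after unlink(b) → a:[0]  free=[F..........]
after append(a, 2) → a:[0, 1, 2]  free=[FFF........]
after create(b) → a:[0, 1, 2], b:[3]  free=[FFFF.......]
after append(a, 1) → a:[0, 1, 2, 4], b:[3]  free=[FFFFF......]
after append(a, 1) → a:[0, 1, 2, 4, 5], b:[3]  free=[FFFFFF.....]
after unlink(b) → a:[0, 1, 2, 4, 5]  free=[FFF.FF.....]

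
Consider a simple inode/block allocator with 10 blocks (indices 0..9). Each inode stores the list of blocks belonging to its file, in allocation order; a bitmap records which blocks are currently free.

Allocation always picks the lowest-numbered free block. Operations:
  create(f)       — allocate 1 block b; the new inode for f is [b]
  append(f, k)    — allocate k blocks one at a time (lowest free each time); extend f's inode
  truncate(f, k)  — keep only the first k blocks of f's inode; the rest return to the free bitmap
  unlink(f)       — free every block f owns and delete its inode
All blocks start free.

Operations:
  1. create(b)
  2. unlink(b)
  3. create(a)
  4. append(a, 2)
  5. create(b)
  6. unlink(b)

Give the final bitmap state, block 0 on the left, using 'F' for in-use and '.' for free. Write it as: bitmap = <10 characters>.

bitmap = FFF.......

[1] create(b) — b=0 (map F.........)
[2] unlink(b) —  (map ..........)
[3] create(a) — a=0 (map F.........)
[4] append(a, 2) — a=0,1,2 (map FFF.......)
[5] create(b) — a=0,1,2 b=3 (map FFFF......)
[6] unlink(b) — a=0,1,2 (map FFF.......)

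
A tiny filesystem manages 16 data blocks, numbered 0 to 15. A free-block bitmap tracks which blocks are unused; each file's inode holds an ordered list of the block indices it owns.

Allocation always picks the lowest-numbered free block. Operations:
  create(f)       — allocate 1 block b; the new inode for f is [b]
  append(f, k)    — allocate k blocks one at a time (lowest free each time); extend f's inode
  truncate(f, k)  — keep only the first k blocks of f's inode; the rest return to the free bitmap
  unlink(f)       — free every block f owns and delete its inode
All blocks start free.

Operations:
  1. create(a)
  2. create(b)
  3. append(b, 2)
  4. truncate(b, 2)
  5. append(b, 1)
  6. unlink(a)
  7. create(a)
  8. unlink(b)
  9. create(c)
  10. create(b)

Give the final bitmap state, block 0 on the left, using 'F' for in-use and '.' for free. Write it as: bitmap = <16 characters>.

create(a): bitmap=F............... | a=[0]
create(b): bitmap=FF.............. | a=[0] b=[1]
append(b, 2): bitmap=FFFF............ | a=[0] b=[1, 2, 3]
truncate(b, 2): bitmap=FFF............. | a=[0] b=[1, 2]
append(b, 1): bitmap=FFFF............ | a=[0] b=[1, 2, 3]
unlink(a): bitmap=.FFF............ | b=[1, 2, 3]
create(a): bitmap=FFFF............ | a=[0] b=[1, 2, 3]
unlink(b): bitmap=F............... | a=[0]
create(c): bitmap=FF.............. | a=[0] c=[1]
create(b): bitmap=FFF............. | a=[0] b=[2] c=[1]

bitmap = FFF.............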